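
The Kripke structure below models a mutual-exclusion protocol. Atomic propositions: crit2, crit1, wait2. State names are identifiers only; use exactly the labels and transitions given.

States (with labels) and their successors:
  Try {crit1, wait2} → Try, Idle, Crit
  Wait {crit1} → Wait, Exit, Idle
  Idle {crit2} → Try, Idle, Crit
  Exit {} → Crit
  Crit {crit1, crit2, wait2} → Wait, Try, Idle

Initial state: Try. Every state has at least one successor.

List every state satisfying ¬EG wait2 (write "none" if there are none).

{Wait, Idle, Exit}

States satisfying wait2: {Try, Crit}.
States satisfying EG wait2: {Try, Crit}.
States satisfying ¬EG wait2: {Wait, Idle, Exit}.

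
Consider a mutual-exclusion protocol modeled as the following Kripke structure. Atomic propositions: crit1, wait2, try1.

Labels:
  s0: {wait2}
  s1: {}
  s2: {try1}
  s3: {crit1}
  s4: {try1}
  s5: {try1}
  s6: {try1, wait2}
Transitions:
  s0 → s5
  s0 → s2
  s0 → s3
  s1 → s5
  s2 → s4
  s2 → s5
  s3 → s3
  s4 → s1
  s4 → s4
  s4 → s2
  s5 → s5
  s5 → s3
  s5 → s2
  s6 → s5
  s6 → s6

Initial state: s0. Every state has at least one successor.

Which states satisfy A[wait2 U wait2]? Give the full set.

{s0, s6}

States satisfying wait2: {s0, s6}.
States satisfying A[wait2 U wait2]: {s0, s6}.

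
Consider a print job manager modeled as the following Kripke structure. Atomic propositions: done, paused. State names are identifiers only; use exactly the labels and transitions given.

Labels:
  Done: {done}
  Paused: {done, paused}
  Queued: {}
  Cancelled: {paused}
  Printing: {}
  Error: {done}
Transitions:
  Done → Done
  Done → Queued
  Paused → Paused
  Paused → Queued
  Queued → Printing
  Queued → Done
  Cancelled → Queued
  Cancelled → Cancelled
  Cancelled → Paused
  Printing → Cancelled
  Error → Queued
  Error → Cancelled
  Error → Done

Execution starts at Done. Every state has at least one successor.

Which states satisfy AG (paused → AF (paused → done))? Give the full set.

States satisfying paused → AF (paused → done): {Done, Paused, Queued, Printing, Error}.
States satisfying AG (paused → AF (paused → done)): ∅.

none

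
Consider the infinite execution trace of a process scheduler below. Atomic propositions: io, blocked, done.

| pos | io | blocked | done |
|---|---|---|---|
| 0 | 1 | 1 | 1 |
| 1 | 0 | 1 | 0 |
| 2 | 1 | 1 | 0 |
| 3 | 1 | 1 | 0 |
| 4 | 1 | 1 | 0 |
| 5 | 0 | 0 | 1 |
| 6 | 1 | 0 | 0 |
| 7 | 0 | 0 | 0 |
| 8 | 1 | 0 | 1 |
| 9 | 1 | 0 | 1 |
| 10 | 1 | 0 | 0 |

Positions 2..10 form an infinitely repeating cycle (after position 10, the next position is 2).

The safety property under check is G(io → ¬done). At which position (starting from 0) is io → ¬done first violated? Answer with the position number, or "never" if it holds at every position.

0

At position 0 the labels are {blocked, done, io}, so io → ¬done is false there. This is the first violation.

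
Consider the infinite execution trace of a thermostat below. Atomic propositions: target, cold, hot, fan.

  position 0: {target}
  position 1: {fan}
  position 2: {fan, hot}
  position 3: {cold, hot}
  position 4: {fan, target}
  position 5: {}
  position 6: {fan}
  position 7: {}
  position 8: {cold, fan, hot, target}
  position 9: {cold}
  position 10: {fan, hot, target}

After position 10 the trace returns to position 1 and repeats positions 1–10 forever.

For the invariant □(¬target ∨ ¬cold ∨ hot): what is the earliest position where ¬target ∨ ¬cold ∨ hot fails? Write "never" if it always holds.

never

¬target ∨ ¬cold ∨ hot holds at every position 0..10, and those are all the positions the trace ever visits, so the invariant □(¬target ∨ ¬cold ∨ hot) is never violated.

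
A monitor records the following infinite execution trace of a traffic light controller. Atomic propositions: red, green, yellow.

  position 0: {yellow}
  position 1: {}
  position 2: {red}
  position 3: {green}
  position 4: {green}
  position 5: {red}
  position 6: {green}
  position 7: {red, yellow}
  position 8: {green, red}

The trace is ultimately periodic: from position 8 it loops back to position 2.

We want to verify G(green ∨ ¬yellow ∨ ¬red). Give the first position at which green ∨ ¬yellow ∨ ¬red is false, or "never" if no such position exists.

7

Check green ∨ ¬yellow ∨ ¬red at each position in order: 0 ✓, 1 ✓, 2 ✓, 3 ✓, 4 ✓, 5 ✓, 6 ✓.
At position 7 the labels are {red, yellow}, so green ∨ ¬yellow ∨ ¬red is false there. This is the first violation.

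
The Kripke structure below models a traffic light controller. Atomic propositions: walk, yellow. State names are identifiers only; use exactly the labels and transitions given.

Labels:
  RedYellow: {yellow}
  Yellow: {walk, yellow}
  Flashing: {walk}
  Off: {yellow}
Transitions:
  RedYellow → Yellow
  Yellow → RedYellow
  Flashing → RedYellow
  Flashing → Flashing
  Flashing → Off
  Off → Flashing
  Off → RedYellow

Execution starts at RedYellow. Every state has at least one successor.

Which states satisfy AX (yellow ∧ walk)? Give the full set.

States satisfying yellow ∧ walk: {Yellow}.
States satisfying AX (yellow ∧ walk): {RedYellow}.

{RedYellow}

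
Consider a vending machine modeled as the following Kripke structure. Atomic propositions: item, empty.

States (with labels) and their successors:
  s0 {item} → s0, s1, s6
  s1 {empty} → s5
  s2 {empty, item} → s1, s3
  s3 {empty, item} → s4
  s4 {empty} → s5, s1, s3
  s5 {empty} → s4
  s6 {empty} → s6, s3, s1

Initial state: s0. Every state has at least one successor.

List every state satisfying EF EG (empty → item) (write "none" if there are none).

States satisfying EG (empty → item): {s0}.
States satisfying EF EG (empty → item): {s0}.

{s0}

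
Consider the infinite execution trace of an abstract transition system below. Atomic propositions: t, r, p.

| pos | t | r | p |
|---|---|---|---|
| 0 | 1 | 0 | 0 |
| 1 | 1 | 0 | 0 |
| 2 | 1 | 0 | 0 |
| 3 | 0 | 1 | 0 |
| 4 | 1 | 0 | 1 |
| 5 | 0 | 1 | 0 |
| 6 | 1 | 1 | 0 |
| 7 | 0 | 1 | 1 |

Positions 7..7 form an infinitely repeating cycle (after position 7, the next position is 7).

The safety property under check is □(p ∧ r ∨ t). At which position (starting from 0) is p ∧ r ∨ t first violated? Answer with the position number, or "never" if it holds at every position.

3

Check p ∧ r ∨ t at each position in order: 0 ✓, 1 ✓, 2 ✓.
At position 3 the labels are {r}, so p ∧ r ∨ t is false there. This is the first violation.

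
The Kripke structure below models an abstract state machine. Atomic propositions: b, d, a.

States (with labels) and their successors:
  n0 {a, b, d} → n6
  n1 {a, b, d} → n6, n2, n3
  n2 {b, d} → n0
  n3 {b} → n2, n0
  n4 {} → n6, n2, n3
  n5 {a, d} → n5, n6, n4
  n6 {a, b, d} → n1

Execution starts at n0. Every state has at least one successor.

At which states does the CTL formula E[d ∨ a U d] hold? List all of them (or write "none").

States satisfying d ∨ a: {n0, n1, n2, n5, n6}.
States satisfying d: {n0, n1, n2, n5, n6}.
States satisfying E[d ∨ a U d]: {n0, n1, n2, n5, n6}.

{n0, n1, n2, n5, n6}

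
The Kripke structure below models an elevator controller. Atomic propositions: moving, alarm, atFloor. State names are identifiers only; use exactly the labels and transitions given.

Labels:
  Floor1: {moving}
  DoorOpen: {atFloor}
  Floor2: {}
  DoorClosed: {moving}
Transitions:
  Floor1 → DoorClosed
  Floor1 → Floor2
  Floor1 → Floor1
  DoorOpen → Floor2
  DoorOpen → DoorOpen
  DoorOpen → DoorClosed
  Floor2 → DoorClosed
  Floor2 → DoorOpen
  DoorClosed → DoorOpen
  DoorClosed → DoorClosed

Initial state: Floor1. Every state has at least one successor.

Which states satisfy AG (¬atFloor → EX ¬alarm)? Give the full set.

States satisfying ¬atFloor → EX ¬alarm: {Floor1, DoorOpen, Floor2, DoorClosed}.
States satisfying AG (¬atFloor → EX ¬alarm): {Floor1, DoorOpen, Floor2, DoorClosed}.

{Floor1, DoorOpen, Floor2, DoorClosed}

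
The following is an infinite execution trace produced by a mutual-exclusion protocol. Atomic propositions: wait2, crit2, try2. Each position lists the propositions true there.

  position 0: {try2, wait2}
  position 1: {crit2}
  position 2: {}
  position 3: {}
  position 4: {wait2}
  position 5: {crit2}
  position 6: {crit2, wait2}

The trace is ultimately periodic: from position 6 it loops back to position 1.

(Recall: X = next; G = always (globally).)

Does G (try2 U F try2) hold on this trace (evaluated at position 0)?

try2 U F try2 must hold at every position from 0 onward. It fails at position 1, so G (try2 U F try2) is false.

Violated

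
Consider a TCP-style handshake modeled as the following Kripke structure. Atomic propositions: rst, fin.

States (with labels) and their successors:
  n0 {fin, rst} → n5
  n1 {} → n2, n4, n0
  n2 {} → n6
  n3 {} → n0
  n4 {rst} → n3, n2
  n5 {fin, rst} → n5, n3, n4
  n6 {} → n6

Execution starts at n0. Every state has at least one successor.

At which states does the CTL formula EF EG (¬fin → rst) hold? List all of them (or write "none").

States satisfying EG (¬fin → rst): {n0, n5}.
States satisfying EF EG (¬fin → rst): {n0, n1, n3, n4, n5}.

{n0, n1, n3, n4, n5}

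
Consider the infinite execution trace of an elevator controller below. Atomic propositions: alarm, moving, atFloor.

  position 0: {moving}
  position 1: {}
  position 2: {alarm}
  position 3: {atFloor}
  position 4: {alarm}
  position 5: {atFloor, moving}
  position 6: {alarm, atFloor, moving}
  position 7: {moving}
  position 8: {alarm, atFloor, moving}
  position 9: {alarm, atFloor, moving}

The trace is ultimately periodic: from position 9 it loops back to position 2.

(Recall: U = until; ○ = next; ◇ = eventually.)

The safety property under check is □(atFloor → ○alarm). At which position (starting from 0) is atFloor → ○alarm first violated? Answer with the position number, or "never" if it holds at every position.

Check atFloor → ○alarm at each position in order: 0 ✓, 1 ✓, 2 ✓, 3 ✓, 4 ✓, 5 ✓.
At position 6 the labels are {alarm, atFloor, moving} and the next position 7 has {moving}, so atFloor → ○alarm is false there. This is the first violation.

6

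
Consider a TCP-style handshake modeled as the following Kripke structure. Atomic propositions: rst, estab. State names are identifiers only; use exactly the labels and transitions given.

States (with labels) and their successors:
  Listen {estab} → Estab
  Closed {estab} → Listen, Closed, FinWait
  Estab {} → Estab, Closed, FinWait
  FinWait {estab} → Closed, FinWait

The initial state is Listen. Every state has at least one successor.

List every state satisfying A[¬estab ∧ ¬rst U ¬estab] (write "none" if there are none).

States satisfying ¬estab ∧ ¬rst: {Estab}.
States satisfying ¬estab: {Estab}.
States satisfying A[¬estab ∧ ¬rst U ¬estab]: {Estab}.

{Estab}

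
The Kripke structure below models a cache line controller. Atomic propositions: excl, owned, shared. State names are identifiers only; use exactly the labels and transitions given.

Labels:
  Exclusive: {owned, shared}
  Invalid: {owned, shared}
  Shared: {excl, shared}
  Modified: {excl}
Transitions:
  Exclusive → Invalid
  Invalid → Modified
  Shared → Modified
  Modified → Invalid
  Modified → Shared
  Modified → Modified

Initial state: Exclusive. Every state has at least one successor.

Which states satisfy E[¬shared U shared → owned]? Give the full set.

States satisfying ¬shared: {Modified}.
States satisfying shared → owned: {Exclusive, Invalid, Modified}.
States satisfying E[¬shared U shared → owned]: {Exclusive, Invalid, Modified}.

{Exclusive, Invalid, Modified}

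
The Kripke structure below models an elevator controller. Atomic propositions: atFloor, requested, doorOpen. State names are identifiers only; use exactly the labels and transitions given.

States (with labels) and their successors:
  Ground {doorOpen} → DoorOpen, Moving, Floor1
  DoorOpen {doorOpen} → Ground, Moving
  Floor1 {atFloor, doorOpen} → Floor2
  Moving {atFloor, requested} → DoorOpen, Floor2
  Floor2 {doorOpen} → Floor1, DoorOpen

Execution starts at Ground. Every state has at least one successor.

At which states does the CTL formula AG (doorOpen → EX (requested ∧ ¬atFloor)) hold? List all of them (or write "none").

none

States satisfying doorOpen → EX (requested ∧ ¬atFloor): {Moving}.
States satisfying AG (doorOpen → EX (requested ∧ ¬atFloor)): ∅.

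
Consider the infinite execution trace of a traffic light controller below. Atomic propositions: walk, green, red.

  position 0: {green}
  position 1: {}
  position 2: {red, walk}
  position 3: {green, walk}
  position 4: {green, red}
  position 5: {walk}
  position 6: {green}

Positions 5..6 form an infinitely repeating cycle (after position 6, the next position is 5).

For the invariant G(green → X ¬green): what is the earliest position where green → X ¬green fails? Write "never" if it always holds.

3

Check green → X ¬green at each position in order: 0 ✓, 1 ✓, 2 ✓.
At position 3 the labels are {green, walk} and the next position 4 has {green, red}, so green → X ¬green is false there. This is the first violation.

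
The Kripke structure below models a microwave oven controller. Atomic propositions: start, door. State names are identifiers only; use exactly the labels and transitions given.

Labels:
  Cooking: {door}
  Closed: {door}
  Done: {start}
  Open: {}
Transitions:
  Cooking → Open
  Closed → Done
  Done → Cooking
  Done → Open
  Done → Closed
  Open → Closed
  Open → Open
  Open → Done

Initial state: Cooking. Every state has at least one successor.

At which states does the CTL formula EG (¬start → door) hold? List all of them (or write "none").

States satisfying ¬start → door: {Cooking, Closed, Done}.
States satisfying EG (¬start → door): {Closed, Done}.

{Closed, Done}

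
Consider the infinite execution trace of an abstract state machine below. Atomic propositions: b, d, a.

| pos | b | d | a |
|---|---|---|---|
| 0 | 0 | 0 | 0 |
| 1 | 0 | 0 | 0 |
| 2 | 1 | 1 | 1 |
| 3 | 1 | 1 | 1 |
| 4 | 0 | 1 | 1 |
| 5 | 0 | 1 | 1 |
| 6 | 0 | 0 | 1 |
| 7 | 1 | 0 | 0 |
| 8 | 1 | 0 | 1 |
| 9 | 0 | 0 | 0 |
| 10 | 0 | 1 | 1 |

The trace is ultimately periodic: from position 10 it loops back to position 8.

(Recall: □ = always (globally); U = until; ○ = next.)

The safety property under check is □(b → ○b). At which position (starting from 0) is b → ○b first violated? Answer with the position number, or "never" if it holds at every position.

Check b → ○b at each position in order: 0 ✓, 1 ✓, 2 ✓.
At position 3 the labels are {a, b, d} and the next position 4 has {a, d}, so b → ○b is false there. This is the first violation.

3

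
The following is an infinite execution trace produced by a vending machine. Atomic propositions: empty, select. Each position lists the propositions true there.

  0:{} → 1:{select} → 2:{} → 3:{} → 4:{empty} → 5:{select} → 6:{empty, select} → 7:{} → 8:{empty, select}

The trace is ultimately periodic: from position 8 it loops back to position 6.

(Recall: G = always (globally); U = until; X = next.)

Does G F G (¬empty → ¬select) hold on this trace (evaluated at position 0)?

Holds

F G (¬empty → ¬select) holds at every position 0..8, and those are all positions ever visited, so G F G (¬empty → ¬select) holds.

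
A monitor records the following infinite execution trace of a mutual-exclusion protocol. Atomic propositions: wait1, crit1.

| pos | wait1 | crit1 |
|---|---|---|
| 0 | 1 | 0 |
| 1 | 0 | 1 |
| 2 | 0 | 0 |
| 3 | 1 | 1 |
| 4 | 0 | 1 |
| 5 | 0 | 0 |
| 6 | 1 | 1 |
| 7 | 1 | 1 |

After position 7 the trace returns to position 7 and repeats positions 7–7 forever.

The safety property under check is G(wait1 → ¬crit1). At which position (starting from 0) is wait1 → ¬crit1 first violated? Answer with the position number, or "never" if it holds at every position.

Check wait1 → ¬crit1 at each position in order: 0 ✓, 1 ✓, 2 ✓.
At position 3 the labels are {crit1, wait1}, so wait1 → ¬crit1 is false there. This is the first violation.

3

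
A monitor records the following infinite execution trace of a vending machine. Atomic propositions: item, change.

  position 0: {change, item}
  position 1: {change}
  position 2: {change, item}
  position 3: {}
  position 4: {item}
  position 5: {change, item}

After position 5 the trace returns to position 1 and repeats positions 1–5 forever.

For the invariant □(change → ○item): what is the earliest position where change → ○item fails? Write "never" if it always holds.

0

At position 0 the labels are {change, item} and the next position 1 has {change}, so change → ○item is false there. This is the first violation.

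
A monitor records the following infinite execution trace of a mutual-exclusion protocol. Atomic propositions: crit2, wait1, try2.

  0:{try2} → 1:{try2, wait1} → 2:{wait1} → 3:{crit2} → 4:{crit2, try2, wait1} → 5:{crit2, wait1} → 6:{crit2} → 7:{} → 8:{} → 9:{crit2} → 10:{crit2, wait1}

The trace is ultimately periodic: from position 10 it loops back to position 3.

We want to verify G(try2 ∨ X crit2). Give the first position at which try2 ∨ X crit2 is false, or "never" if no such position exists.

6

Check try2 ∨ X crit2 at each position in order: 0 ✓, 1 ✓, 2 ✓, 3 ✓, 4 ✓, 5 ✓.
At position 6 the labels are {crit2} and the next position 7 has {}, so try2 ∨ X crit2 is false there. This is the first violation.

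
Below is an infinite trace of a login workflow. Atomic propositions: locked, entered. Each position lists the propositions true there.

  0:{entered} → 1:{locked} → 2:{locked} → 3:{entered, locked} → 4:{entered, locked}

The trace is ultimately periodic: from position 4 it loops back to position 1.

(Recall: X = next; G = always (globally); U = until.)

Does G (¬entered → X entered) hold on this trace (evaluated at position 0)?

¬entered → X entered must hold at every position from 0 onward. It fails at position 1, so G (¬entered → X entered) is false.
Positions where ¬entered holds: 1, 2.
Check X entered at each: 1→fails, 2→ok.

Violated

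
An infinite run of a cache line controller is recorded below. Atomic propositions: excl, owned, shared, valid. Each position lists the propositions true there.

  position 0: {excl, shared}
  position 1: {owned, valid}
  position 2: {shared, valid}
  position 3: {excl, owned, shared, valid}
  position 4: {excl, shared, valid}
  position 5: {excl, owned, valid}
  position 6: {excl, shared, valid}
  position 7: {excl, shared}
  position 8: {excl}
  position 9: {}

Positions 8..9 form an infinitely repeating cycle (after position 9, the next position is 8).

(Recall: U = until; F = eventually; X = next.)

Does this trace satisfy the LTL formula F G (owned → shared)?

G (owned → shared) holds at position 6, which is reachable from 0, so F G (owned → shared) holds.

Yes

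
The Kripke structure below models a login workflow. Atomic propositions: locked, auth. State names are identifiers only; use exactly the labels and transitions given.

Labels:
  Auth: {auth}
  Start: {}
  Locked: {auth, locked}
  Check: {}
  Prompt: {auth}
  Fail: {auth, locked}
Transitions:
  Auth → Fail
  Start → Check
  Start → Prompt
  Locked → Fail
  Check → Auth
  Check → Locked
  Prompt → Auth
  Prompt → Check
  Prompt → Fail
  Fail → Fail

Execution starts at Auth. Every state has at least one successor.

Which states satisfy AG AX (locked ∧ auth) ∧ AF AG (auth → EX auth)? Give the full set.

States satisfying AX (locked ∧ auth): {Auth, Locked, Fail}.
States satisfying AG AX (locked ∧ auth): {Auth, Locked, Fail}.
States satisfying AG (auth → EX auth): {Auth, Start, Locked, Check, Prompt, Fail}.
States satisfying AF AG (auth → EX auth): {Auth, Start, Locked, Check, Prompt, Fail}.
States satisfying AG AX (locked ∧ auth) ∧ AF AG (auth → EX auth): {Auth, Locked, Fail}.

{Auth, Locked, Fail}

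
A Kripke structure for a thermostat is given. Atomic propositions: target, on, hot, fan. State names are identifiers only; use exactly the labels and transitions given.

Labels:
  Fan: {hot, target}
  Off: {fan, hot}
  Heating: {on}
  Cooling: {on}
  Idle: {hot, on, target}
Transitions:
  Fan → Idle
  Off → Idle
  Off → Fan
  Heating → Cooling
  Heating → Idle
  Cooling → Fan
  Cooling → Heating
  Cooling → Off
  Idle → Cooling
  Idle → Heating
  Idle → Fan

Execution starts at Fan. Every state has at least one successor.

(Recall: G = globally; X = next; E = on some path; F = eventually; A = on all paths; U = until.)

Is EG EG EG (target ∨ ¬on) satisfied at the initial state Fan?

States satisfying EG EG (target ∨ ¬on): {Fan, Off, Idle}.
States satisfying EG EG EG (target ∨ ¬on): {Fan, Off, Idle}.
Fan ∈ Sat(EG EG EG (target ∨ ¬on)).

Yes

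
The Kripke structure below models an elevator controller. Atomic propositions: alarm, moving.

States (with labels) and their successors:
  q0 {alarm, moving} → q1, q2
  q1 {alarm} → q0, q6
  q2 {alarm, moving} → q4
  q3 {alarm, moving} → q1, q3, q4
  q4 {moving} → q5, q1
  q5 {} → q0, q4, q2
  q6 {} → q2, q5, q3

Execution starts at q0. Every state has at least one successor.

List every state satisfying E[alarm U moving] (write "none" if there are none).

{q0, q1, q2, q3, q4}

States satisfying alarm: {q0, q1, q2, q3}.
States satisfying moving: {q0, q2, q3, q4}.
States satisfying E[alarm U moving]: {q0, q1, q2, q3, q4}.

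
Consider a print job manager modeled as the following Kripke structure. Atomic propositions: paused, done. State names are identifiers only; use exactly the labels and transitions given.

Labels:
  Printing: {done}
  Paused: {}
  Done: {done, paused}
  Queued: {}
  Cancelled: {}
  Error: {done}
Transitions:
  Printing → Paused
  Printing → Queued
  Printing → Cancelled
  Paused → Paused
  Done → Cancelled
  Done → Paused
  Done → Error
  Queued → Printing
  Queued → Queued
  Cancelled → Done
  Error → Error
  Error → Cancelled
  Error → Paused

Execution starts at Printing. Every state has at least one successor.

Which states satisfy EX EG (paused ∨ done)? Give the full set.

{Done, Cancelled, Error}

States satisfying EG (paused ∨ done): {Done, Error}.
States satisfying EX EG (paused ∨ done): {Done, Cancelled, Error}.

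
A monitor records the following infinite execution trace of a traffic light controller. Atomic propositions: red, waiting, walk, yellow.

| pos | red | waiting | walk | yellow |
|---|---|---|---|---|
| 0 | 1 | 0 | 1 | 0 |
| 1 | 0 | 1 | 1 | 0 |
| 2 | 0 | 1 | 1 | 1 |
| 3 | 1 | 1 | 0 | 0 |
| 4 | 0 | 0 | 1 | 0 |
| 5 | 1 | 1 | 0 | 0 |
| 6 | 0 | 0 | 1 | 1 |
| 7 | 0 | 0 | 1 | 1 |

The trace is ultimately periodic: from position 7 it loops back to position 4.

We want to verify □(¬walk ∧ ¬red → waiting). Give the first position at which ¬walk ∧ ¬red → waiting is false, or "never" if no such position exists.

never

¬walk ∧ ¬red → waiting holds at every position 0..7, and those are all the positions the trace ever visits, so the invariant □(¬walk ∧ ¬red → waiting) is never violated.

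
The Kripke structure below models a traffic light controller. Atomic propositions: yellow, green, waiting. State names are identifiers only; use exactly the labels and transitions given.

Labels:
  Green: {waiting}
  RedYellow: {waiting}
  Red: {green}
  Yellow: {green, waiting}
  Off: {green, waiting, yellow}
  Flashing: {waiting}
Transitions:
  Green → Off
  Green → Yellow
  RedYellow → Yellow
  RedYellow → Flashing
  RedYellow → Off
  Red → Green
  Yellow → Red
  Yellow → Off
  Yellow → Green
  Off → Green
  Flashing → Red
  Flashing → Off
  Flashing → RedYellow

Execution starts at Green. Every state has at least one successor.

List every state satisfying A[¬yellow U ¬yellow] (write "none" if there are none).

{Green, RedYellow, Red, Yellow, Flashing}

States satisfying ¬yellow: {Green, RedYellow, Red, Yellow, Flashing}.
States satisfying A[¬yellow U ¬yellow]: {Green, RedYellow, Red, Yellow, Flashing}.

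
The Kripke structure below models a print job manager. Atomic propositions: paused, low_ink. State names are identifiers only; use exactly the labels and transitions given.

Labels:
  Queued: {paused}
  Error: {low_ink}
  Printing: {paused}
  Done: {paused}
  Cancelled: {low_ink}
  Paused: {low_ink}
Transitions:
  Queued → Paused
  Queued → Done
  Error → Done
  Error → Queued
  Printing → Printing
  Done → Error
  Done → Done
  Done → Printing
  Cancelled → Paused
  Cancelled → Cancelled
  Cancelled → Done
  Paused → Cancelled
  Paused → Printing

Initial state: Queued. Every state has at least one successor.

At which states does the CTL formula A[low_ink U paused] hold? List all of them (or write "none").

{Queued, Error, Printing, Done}

States satisfying low_ink: {Error, Cancelled, Paused}.
States satisfying paused: {Queued, Printing, Done}.
States satisfying A[low_ink U paused]: {Queued, Error, Printing, Done}.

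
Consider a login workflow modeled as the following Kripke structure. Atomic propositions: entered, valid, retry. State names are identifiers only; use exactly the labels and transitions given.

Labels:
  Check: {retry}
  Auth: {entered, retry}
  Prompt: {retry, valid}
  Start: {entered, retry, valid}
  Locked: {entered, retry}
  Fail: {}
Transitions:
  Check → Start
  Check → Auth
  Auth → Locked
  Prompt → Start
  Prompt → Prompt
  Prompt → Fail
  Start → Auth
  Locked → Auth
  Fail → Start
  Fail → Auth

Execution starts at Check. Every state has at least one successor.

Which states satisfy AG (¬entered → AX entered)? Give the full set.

States satisfying ¬entered → AX entered: {Check, Auth, Start, Locked, Fail}.
States satisfying AG (¬entered → AX entered): {Check, Auth, Start, Locked, Fail}.

{Check, Auth, Start, Locked, Fail}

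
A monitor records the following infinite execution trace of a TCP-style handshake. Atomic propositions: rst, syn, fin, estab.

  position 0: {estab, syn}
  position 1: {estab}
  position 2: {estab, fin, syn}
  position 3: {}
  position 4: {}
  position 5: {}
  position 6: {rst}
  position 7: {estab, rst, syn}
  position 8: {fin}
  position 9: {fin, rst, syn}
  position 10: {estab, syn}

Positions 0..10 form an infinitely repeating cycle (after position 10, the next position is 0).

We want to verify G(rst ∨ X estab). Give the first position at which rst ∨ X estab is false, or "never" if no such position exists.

2

Check rst ∨ X estab at each position in order: 0 ✓, 1 ✓.
At position 2 the labels are {estab, fin, syn} and the next position 3 has {}, so rst ∨ X estab is false there. This is the first violation.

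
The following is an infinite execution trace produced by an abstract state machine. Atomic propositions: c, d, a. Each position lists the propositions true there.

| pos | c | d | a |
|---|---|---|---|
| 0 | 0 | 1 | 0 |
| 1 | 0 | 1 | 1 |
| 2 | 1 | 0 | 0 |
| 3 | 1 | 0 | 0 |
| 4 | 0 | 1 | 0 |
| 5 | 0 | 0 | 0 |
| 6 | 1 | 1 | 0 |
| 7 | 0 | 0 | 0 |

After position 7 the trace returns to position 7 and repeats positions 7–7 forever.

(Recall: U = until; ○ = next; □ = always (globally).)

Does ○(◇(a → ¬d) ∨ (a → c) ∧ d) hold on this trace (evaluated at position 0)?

The position after 0 is 1; ◇(a → ¬d) ∨ (a → c) ∧ d is true there.

Satisfied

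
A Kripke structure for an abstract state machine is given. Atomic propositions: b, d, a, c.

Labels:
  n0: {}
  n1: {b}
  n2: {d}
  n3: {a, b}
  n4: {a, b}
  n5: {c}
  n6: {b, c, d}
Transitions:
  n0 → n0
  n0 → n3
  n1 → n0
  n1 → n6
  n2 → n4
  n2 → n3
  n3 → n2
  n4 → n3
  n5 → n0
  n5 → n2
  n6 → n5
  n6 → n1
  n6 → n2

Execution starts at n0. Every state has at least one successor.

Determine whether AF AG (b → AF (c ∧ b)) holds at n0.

Violated

States satisfying AG (b → AF (c ∧ b)): ∅.
States satisfying AF AG (b → AF (c ∧ b)): ∅.
There is a path from n0 along which AG (b → AF (c ∧ b)) never holds.
n0 ∉ Sat(AF AG (b → AF (c ∧ b))).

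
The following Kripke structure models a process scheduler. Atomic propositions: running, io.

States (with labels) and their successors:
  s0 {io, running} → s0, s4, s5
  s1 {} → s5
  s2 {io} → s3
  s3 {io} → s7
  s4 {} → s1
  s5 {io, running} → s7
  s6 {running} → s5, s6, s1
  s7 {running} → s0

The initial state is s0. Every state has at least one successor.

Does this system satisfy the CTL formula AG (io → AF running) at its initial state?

States satisfying io → AF running: {s0, s1, s2, s3, s4, s5, s6, s7}.
States satisfying AG (io → AF running): {s0, s1, s2, s3, s4, s5, s6, s7}.
Every state reachable from s0 satisfies io → AF running.
s0 ∈ Sat(AG (io → AF running)).

Holds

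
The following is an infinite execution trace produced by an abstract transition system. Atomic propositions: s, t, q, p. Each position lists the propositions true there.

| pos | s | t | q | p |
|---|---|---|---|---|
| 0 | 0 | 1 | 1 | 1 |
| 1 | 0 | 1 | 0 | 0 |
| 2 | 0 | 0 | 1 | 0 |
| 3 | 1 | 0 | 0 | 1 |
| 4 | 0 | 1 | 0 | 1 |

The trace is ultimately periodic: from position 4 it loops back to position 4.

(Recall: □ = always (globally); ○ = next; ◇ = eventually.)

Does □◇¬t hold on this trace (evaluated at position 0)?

No

◇¬t must hold at every position from 0 onward. It fails at position 4, so □◇¬t is false.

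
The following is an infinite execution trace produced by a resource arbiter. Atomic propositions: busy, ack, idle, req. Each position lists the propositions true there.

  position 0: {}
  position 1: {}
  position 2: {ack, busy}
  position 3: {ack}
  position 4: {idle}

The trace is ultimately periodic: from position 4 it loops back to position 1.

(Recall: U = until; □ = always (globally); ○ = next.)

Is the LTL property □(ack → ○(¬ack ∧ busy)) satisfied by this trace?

ack → ○(¬ack ∧ busy) must hold at every position from 0 onward. It fails at position 2, so □(ack → ○(¬ack ∧ busy)) is false.
Positions where ack holds: 2, 3.
Check ○(¬ack ∧ busy) at each: 2→fails, 3→fails.

Violated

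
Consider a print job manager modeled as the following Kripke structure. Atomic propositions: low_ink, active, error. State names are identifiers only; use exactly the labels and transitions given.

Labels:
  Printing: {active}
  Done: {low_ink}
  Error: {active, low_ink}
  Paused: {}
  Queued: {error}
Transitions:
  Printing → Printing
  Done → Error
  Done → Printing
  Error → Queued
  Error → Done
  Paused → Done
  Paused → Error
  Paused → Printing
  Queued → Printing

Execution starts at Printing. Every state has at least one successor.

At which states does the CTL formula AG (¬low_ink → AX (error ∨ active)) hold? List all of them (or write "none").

States satisfying ¬low_ink → AX (error ∨ active): {Printing, Done, Error, Queued}.
States satisfying AG (¬low_ink → AX (error ∨ active)): {Printing, Done, Error, Queued}.

{Printing, Done, Error, Queued}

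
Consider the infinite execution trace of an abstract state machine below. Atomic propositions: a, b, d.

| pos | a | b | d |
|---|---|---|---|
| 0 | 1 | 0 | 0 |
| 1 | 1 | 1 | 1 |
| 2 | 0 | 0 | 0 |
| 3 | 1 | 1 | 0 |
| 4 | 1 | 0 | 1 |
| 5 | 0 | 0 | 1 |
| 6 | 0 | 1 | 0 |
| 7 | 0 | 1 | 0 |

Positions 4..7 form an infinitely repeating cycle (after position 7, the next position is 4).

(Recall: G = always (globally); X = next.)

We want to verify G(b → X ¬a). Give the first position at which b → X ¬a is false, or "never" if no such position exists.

Check b → X ¬a at each position in order: 0 ✓, 1 ✓, 2 ✓.
At position 3 the labels are {a, b} and the next position 4 has {a, d}, so b → X ¬a is false there. This is the first violation.

3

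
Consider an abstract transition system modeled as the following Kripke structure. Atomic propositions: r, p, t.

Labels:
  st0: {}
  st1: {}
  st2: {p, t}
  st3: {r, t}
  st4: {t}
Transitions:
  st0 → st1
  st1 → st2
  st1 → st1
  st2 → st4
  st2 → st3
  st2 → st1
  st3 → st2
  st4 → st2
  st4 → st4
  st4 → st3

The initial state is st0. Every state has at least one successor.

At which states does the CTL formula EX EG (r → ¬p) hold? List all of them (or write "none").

{st0, st1, st2, st3, st4}

States satisfying EG (r → ¬p): {st0, st1, st2, st3, st4}.
States satisfying EX EG (r → ¬p): {st0, st1, st2, st3, st4}.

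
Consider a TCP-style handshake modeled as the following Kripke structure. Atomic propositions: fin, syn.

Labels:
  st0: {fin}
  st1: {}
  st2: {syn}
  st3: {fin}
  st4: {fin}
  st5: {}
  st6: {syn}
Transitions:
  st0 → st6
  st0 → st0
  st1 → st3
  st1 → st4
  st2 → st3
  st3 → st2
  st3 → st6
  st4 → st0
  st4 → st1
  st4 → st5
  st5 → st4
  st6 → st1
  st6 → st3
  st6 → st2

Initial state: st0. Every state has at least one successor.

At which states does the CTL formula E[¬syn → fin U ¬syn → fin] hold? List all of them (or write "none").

States satisfying ¬syn → fin: {st0, st2, st3, st4, st6}.
States satisfying E[¬syn → fin U ¬syn → fin]: {st0, st2, st3, st4, st6}.

{st0, st2, st3, st4, st6}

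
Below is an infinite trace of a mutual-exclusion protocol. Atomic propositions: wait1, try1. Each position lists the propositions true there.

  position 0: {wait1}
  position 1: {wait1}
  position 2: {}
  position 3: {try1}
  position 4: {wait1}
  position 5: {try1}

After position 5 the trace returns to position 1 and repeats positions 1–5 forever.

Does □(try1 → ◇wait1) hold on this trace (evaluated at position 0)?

try1 → ◇wait1 holds at every position 0..5, and those are all positions ever visited, so □(try1 → ◇wait1) holds.
Positions where try1 holds: 3, 5.
Check ◇wait1 at each: 3→ok, 5→ok.

Holds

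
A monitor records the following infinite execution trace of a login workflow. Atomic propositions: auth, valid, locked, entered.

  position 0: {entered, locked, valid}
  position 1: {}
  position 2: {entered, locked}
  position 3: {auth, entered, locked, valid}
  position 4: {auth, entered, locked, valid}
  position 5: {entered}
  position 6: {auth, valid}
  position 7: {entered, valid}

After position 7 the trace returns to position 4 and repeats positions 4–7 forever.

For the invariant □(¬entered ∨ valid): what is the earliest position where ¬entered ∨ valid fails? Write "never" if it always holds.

Check ¬entered ∨ valid at each position in order: 0 ✓, 1 ✓.
At position 2 the labels are {entered, locked}, so ¬entered ∨ valid is false there. This is the first violation.

2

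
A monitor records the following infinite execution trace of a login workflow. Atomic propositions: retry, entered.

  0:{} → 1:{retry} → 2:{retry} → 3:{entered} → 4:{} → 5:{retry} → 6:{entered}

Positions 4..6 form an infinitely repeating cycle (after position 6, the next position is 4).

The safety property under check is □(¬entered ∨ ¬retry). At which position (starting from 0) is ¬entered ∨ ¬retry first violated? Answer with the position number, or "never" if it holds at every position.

never

¬entered ∨ ¬retry holds at every position 0..6, and those are all the positions the trace ever visits, so the invariant □(¬entered ∨ ¬retry) is never violated.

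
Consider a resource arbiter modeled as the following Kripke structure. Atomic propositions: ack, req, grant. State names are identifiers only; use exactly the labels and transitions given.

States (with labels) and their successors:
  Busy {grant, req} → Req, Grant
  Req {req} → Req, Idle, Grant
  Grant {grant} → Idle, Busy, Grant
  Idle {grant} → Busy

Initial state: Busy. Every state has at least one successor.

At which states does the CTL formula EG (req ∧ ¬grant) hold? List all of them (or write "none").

States satisfying req ∧ ¬grant: {Req}.
States satisfying EG (req ∧ ¬grant): {Req}.

{Req}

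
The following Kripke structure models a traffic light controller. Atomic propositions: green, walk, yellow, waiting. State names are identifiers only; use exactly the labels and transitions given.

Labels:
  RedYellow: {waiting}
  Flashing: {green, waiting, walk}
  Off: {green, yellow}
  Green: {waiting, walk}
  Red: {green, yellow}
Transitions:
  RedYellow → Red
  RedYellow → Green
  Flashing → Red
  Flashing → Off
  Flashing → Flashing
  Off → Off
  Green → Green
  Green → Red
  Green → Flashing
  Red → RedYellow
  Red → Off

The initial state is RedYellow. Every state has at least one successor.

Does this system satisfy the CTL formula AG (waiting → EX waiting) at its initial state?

Yes

States satisfying waiting → EX waiting: {RedYellow, Flashing, Off, Green, Red}.
States satisfying AG (waiting → EX waiting): {RedYellow, Flashing, Off, Green, Red}.
Every state reachable from RedYellow satisfies waiting → EX waiting.
RedYellow ∈ Sat(AG (waiting → EX waiting)).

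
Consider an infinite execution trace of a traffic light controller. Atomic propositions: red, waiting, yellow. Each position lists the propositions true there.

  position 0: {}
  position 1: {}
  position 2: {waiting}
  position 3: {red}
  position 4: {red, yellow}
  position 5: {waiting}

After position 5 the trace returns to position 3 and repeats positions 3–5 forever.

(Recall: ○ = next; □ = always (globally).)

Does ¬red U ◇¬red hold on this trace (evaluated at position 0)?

Holds

Walking from position 0: ◇¬red first holds at position 0, and ¬red holds at every earlier position along the way, so ¬red U ◇¬red holds.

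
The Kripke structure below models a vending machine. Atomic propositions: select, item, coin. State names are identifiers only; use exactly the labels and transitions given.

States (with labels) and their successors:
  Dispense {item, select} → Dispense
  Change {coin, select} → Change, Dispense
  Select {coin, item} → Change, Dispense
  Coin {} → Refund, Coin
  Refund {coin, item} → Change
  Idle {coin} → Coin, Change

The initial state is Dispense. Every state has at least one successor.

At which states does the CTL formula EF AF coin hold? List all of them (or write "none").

States satisfying AF coin: {Change, Select, Refund, Idle}.
States satisfying EF AF coin: {Change, Select, Coin, Refund, Idle}.

{Change, Select, Coin, Refund, Idle}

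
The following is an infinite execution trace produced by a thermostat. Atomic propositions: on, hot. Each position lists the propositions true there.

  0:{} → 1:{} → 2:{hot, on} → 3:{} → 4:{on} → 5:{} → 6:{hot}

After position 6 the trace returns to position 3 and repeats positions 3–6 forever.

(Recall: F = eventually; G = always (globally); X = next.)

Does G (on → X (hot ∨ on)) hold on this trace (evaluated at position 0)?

Does not hold

on → X (hot ∨ on) must hold at every position from 0 onward. It fails at position 2, so G (on → X (hot ∨ on)) is false.
Positions where on holds: 2, 4.
Check X (hot ∨ on) at each: 2→fails, 4→fails.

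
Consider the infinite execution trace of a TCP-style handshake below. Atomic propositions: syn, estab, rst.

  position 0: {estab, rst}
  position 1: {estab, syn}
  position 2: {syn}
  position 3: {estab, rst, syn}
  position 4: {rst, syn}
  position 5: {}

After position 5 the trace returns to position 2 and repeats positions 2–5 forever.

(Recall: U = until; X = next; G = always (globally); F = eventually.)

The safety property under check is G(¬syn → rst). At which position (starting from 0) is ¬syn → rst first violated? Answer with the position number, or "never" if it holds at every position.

Check ¬syn → rst at each position in order: 0 ✓, 1 ✓, 2 ✓, 3 ✓, 4 ✓.
At position 5 the labels are {}, so ¬syn → rst is false there. This is the first violation.

5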